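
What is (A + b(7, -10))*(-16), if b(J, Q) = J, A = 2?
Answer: -144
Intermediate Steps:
(A + b(7, -10))*(-16) = (2 + 7)*(-16) = 9*(-16) = -144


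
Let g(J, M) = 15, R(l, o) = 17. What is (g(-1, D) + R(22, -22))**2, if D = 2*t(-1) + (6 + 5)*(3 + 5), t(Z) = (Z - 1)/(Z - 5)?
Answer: 1024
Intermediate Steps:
t(Z) = (-1 + Z)/(-5 + Z)
D = 266/3 (D = 2*((-1 - 1)/(-5 - 1)) + (6 + 5)*(3 + 5) = 2*(-2/(-6)) + 11*8 = 2*(-1/6*(-2)) + 88 = 2*(1/3) + 88 = 2/3 + 88 = 266/3 ≈ 88.667)
(g(-1, D) + R(22, -22))**2 = (15 + 17)**2 = 32**2 = 1024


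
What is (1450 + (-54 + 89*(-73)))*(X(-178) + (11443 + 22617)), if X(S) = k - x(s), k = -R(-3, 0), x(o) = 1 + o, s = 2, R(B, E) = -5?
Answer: -173750262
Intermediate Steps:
k = 5 (k = -1*(-5) = 5)
X(S) = 2 (X(S) = 5 - (1 + 2) = 5 - 1*3 = 5 - 3 = 2)
(1450 + (-54 + 89*(-73)))*(X(-178) + (11443 + 22617)) = (1450 + (-54 + 89*(-73)))*(2 + (11443 + 22617)) = (1450 + (-54 - 6497))*(2 + 34060) = (1450 - 6551)*34062 = -5101*34062 = -173750262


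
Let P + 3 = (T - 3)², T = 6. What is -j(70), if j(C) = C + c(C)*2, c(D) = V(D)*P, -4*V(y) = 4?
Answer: -58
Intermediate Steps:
P = 6 (P = -3 + (6 - 3)² = -3 + 3² = -3 + 9 = 6)
V(y) = -1 (V(y) = -¼*4 = -1)
c(D) = -6 (c(D) = -1*6 = -6)
j(C) = -12 + C (j(C) = C - 6*2 = C - 12 = -12 + C)
-j(70) = -(-12 + 70) = -1*58 = -58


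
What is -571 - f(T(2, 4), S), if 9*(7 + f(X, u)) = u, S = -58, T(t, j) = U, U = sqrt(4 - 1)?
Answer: -5018/9 ≈ -557.56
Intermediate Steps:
U = sqrt(3) ≈ 1.7320
T(t, j) = sqrt(3)
f(X, u) = -7 + u/9
-571 - f(T(2, 4), S) = -571 - (-7 + (1/9)*(-58)) = -571 - (-7 - 58/9) = -571 - 1*(-121/9) = -571 + 121/9 = -5018/9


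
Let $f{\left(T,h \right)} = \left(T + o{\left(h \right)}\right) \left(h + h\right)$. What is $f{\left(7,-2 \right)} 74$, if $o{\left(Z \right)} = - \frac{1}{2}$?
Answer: $-1924$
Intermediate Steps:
$o{\left(Z \right)} = - \frac{1}{2}$ ($o{\left(Z \right)} = \left(-1\right) \frac{1}{2} = - \frac{1}{2}$)
$f{\left(T,h \right)} = 2 h \left(- \frac{1}{2} + T\right)$ ($f{\left(T,h \right)} = \left(T - \frac{1}{2}\right) \left(h + h\right) = \left(- \frac{1}{2} + T\right) 2 h = 2 h \left(- \frac{1}{2} + T\right)$)
$f{\left(7,-2 \right)} 74 = - 2 \left(-1 + 2 \cdot 7\right) 74 = - 2 \left(-1 + 14\right) 74 = \left(-2\right) 13 \cdot 74 = \left(-26\right) 74 = -1924$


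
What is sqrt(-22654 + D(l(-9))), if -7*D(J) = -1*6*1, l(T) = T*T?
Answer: 2*I*sqrt(277501)/7 ≈ 150.51*I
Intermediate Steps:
l(T) = T**2
D(J) = 6/7 (D(J) = -(-1*6)/7 = -(-6)/7 = -1/7*(-6) = 6/7)
sqrt(-22654 + D(l(-9))) = sqrt(-22654 + 6/7) = sqrt(-158572/7) = 2*I*sqrt(277501)/7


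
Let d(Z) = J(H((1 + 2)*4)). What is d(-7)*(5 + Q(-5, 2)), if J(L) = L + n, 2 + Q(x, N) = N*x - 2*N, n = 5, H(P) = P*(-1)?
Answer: 77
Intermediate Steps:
H(P) = -P
Q(x, N) = -2 - 2*N + N*x (Q(x, N) = -2 + (N*x - 2*N) = -2 + (-2*N + N*x) = -2 - 2*N + N*x)
J(L) = 5 + L (J(L) = L + 5 = 5 + L)
d(Z) = -7 (d(Z) = 5 - (1 + 2)*4 = 5 - 3*4 = 5 - 1*12 = 5 - 12 = -7)
d(-7)*(5 + Q(-5, 2)) = -7*(5 + (-2 - 2*2 + 2*(-5))) = -7*(5 + (-2 - 4 - 10)) = -7*(5 - 16) = -7*(-11) = 77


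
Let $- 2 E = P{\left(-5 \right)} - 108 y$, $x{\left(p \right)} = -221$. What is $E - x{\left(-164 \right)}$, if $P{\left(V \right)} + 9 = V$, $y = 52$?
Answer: $3036$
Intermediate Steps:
$P{\left(V \right)} = -9 + V$
$E = 2815$ ($E = - \frac{\left(-9 - 5\right) - 5616}{2} = - \frac{-14 - 5616}{2} = \left(- \frac{1}{2}\right) \left(-5630\right) = 2815$)
$E - x{\left(-164 \right)} = 2815 - -221 = 2815 + 221 = 3036$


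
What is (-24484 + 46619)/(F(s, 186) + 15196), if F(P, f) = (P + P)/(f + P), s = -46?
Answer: 774725/531837 ≈ 1.4567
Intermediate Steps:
F(P, f) = 2*P/(P + f) (F(P, f) = (2*P)/(P + f) = 2*P/(P + f))
(-24484 + 46619)/(F(s, 186) + 15196) = (-24484 + 46619)/(2*(-46)/(-46 + 186) + 15196) = 22135/(2*(-46)/140 + 15196) = 22135/(2*(-46)*(1/140) + 15196) = 22135/(-23/35 + 15196) = 22135/(531837/35) = 22135*(35/531837) = 774725/531837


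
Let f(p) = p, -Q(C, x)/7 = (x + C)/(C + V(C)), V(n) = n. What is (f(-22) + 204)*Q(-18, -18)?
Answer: -1274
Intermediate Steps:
Q(C, x) = -7*(C + x)/(2*C) (Q(C, x) = -7*(x + C)/(C + C) = -7*(C + x)/(2*C))
(f(-22) + 204)*Q(-18, -18) = (-22 + 204)*((7/2)*(-1*(-18) - 1*(-18))/(-18)) = 182*((7/2)*(-1/18)*(18 + 18)) = 182*((7/2)*(-1/18)*36) = 182*(-7) = -1274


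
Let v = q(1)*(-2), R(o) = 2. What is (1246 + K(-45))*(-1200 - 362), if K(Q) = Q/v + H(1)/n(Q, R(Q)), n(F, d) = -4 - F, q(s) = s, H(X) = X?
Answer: -81238839/41 ≈ -1.9814e+6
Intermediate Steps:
v = -2 (v = 1*(-2) = -2)
K(Q) = 1/(-4 - Q) - Q/2 (K(Q) = Q/(-2) + 1/(-4 - Q) = Q*(-1/2) + 1/(-4 - Q) = -Q/2 + 1/(-4 - Q) = 1/(-4 - Q) - Q/2)
(1246 + K(-45))*(-1200 - 362) = (1246 + (-2 - 1*(-45)*(4 - 45))/(2*(4 - 45)))*(-1200 - 362) = (1246 + (1/2)*(-2 - 1*(-45)*(-41))/(-41))*(-1562) = (1246 + (1/2)*(-1/41)*(-2 - 1845))*(-1562) = (1246 + (1/2)*(-1/41)*(-1847))*(-1562) = (1246 + 1847/82)*(-1562) = (104019/82)*(-1562) = -81238839/41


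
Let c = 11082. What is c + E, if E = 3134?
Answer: 14216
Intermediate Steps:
c + E = 11082 + 3134 = 14216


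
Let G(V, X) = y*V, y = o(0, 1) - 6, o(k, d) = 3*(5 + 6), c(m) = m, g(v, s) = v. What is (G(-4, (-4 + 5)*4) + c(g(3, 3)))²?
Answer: 11025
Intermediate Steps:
o(k, d) = 33 (o(k, d) = 3*11 = 33)
y = 27 (y = 33 - 6 = 27)
G(V, X) = 27*V
(G(-4, (-4 + 5)*4) + c(g(3, 3)))² = (27*(-4) + 3)² = (-108 + 3)² = (-105)² = 11025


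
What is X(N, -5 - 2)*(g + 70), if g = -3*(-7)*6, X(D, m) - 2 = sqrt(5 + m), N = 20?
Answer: 392 + 196*I*sqrt(2) ≈ 392.0 + 277.19*I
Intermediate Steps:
X(D, m) = 2 + sqrt(5 + m)
g = 126 (g = 21*6 = 126)
X(N, -5 - 2)*(g + 70) = (2 + sqrt(5 + (-5 - 2)))*(126 + 70) = (2 + sqrt(5 - 7))*196 = (2 + sqrt(-2))*196 = (2 + I*sqrt(2))*196 = 392 + 196*I*sqrt(2)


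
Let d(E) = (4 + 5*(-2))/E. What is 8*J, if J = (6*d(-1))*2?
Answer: 576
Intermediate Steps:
d(E) = -6/E (d(E) = (4 - 10)/E = -6/E)
J = 72 (J = (6*(-6/(-1)))*2 = (6*(-6*(-1)))*2 = (6*6)*2 = 36*2 = 72)
8*J = 8*72 = 576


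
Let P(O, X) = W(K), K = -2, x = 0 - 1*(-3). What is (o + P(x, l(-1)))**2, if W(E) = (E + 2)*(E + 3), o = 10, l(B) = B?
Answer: 100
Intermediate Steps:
x = 3 (x = 0 + 3 = 3)
W(E) = (2 + E)*(3 + E)
P(O, X) = 0 (P(O, X) = 6 + (-2)**2 + 5*(-2) = 6 + 4 - 10 = 0)
(o + P(x, l(-1)))**2 = (10 + 0)**2 = 10**2 = 100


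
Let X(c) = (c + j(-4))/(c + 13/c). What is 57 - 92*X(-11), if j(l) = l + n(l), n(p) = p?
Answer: -5795/67 ≈ -86.493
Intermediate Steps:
j(l) = 2*l (j(l) = l + l = 2*l)
X(c) = (-8 + c)/(c + 13/c) (X(c) = (c + 2*(-4))/(c + 13/c) = (c - 8)/(c + 13/c) = (-8 + c)/(c + 13/c))
57 - 92*X(-11) = 57 - (-1012)*(-8 - 11)/(13 + (-11)²) = 57 - (-1012)*(-19)/(13 + 121) = 57 - (-1012)*(-19)/134 = 57 - 92*209/134 = 57 - 9614/67 = -5795/67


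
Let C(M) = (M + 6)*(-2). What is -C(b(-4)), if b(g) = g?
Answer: 4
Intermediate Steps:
C(M) = -12 - 2*M (C(M) = (6 + M)*(-2) = -12 - 2*M)
-C(b(-4)) = -(-12 - 2*(-4)) = -(-12 + 8) = -1*(-4) = 4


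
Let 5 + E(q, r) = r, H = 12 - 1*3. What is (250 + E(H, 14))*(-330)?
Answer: -85470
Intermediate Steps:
H = 9 (H = 12 - 3 = 9)
E(q, r) = -5 + r
(250 + E(H, 14))*(-330) = (250 + (-5 + 14))*(-330) = (250 + 9)*(-330) = 259*(-330) = -85470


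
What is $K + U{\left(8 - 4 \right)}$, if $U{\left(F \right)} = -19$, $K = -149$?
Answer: $-168$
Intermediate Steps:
$K + U{\left(8 - 4 \right)} = -149 - 19 = -168$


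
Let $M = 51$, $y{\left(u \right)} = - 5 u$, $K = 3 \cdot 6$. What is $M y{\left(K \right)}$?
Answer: $-4590$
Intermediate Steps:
$K = 18$
$M y{\left(K \right)} = 51 \left(\left(-5\right) 18\right) = 51 \left(-90\right) = -4590$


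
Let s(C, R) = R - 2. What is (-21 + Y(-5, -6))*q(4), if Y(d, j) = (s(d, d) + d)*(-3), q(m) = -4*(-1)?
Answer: 60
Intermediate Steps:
q(m) = 4
s(C, R) = -2 + R
Y(d, j) = 6 - 6*d (Y(d, j) = ((-2 + d) + d)*(-3) = (-2 + 2*d)*(-3) = 6 - 6*d)
(-21 + Y(-5, -6))*q(4) = (-21 + (6 - 6*(-5)))*4 = (-21 + (6 + 30))*4 = (-21 + 36)*4 = 15*4 = 60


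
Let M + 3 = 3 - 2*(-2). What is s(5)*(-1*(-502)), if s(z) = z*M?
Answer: 10040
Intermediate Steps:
M = 4 (M = -3 + (3 - 2*(-2)) = -3 + (3 + 4) = -3 + 7 = 4)
s(z) = 4*z (s(z) = z*4 = 4*z)
s(5)*(-1*(-502)) = (4*5)*(-1*(-502)) = 20*502 = 10040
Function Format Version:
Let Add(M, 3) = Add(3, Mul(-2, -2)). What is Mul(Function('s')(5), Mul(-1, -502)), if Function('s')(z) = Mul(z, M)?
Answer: 10040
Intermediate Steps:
M = 4 (M = Add(-3, Add(3, Mul(-2, -2))) = Add(-3, Add(3, 4)) = Add(-3, 7) = 4)
Function('s')(z) = Mul(4, z) (Function('s')(z) = Mul(z, 4) = Mul(4, z))
Mul(Function('s')(5), Mul(-1, -502)) = Mul(Mul(4, 5), Mul(-1, -502)) = Mul(20, 502) = 10040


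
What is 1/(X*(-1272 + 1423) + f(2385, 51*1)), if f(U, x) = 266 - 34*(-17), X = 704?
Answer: 1/107148 ≈ 9.3329e-6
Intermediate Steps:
f(U, x) = 844 (f(U, x) = 266 + 578 = 844)
1/(X*(-1272 + 1423) + f(2385, 51*1)) = 1/(704*(-1272 + 1423) + 844) = 1/(704*151 + 844) = 1/(106304 + 844) = 1/107148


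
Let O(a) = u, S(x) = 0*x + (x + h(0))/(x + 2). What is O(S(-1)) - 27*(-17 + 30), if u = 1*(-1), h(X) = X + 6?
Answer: -352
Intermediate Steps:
h(X) = 6 + X
S(x) = (6 + x)/(2 + x) (S(x) = 0*x + (x + (6 + 0))/(x + 2) = 0 + (x + 6)/(2 + x) = 0 + (6 + x)/(2 + x) = (6 + x)/(2 + x))
u = -1
O(a) = -1
O(S(-1)) - 27*(-17 + 30) = -1 - 27*(-17 + 30) = -1 - 27*13 = -1 - 351 = -352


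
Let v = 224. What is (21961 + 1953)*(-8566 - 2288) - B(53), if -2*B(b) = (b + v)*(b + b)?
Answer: -259547875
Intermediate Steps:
B(b) = -b*(224 + b) (B(b) = -(b + 224)*(b + b)/2 = -(224 + b)*2*b/2 = -b*(224 + b))
(21961 + 1953)*(-8566 - 2288) - B(53) = (21961 + 1953)*(-8566 - 2288) - (-1)*53*(224 + 53) = 23914*(-10854) - (-1)*53*277 = -259562556 - 1*(-14681) = -259562556 + 14681 = -259547875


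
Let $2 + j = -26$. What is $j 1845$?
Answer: $-51660$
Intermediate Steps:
$j = -28$ ($j = -2 - 26 = -28$)
$j 1845 = \left(-28\right) 1845 = -51660$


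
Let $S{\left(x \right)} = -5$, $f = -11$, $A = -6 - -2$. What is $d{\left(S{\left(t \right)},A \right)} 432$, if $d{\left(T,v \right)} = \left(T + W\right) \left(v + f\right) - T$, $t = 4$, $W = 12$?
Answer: $-43200$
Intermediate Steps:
$A = -4$ ($A = -6 + 2 = -4$)
$d{\left(T,v \right)} = - T + \left(-11 + v\right) \left(12 + T\right)$ ($d{\left(T,v \right)} = \left(T + 12\right) \left(v - 11\right) - T = \left(12 + T\right) \left(-11 + v\right) - T = \left(-11 + v\right) \left(12 + T\right) - T = - T + \left(-11 + v\right) \left(12 + T\right)$)
$d{\left(S{\left(t \right)},A \right)} 432 = \left(-132 - -60 + 12 \left(-4\right) - -20\right) 432 = \left(-132 + 60 - 48 + 20\right) 432 = \left(-100\right) 432 = -43200$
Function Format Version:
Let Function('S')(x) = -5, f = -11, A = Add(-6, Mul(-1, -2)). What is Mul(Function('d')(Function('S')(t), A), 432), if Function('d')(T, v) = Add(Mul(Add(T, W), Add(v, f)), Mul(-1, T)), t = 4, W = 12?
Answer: -43200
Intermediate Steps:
A = -4 (A = Add(-6, 2) = -4)
Function('d')(T, v) = Add(Mul(-1, T), Mul(Add(-11, v), Add(12, T))) (Function('d')(T, v) = Add(Mul(Add(T, 12), Add(v, -11)), Mul(-1, T)) = Add(Mul(Add(12, T), Add(-11, v)), Mul(-1, T)) = Add(Mul(Add(-11, v), Add(12, T)), Mul(-1, T)) = Add(Mul(-1, T), Mul(Add(-11, v), Add(12, T))))
Mul(Function('d')(Function('S')(t), A), 432) = Mul(Add(-132, Mul(-12, -5), Mul(12, -4), Mul(-5, -4)), 432) = Mul(Add(-132, 60, -48, 20), 432) = Mul(-100, 432) = -43200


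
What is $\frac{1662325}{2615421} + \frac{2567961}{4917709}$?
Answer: $\frac{14891129740006}{12861879390489} \approx 1.1578$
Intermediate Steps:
$\frac{1662325}{2615421} + \frac{2567961}{4917709} = \frac{14891129740006}{12861879390489}$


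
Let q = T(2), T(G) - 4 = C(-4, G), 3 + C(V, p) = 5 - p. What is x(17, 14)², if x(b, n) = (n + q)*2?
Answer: 1296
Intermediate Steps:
C(V, p) = 2 - p (C(V, p) = -3 + (5 - p) = 2 - p)
T(G) = 6 - G (T(G) = 4 + (2 - G) = 6 - G)
q = 4 (q = 6 - 1*2 = 6 - 2 = 4)
x(b, n) = 8 + 2*n (x(b, n) = (n + 4)*2 = (4 + n)*2 = 8 + 2*n)
x(17, 14)² = (8 + 2*14)² = (8 + 28)² = 36² = 1296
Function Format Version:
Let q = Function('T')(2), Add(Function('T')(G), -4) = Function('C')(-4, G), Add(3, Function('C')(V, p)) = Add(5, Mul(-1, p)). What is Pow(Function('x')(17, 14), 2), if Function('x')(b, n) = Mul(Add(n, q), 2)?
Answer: 1296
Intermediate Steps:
Function('C')(V, p) = Add(2, Mul(-1, p)) (Function('C')(V, p) = Add(-3, Add(5, Mul(-1, p))) = Add(2, Mul(-1, p)))
Function('T')(G) = Add(6, Mul(-1, G)) (Function('T')(G) = Add(4, Add(2, Mul(-1, G))) = Add(6, Mul(-1, G)))
q = 4 (q = Add(6, Mul(-1, 2)) = Add(6, -2) = 4)
Function('x')(b, n) = Add(8, Mul(2, n)) (Function('x')(b, n) = Mul(Add(n, 4), 2) = Mul(Add(4, n), 2) = Add(8, Mul(2, n)))
Pow(Function('x')(17, 14), 2) = Pow(Add(8, Mul(2, 14)), 2) = Pow(Add(8, 28), 2) = Pow(36, 2) = 1296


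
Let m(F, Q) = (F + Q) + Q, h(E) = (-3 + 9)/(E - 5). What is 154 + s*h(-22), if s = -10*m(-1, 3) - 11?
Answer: 1508/9 ≈ 167.56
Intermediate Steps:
h(E) = 6/(-5 + E)
m(F, Q) = F + 2*Q
s = -61 (s = -10*(-1 + 2*3) - 11 = -10*(-1 + 6) - 11 = -10*5 - 11 = -50 - 11 = -61)
154 + s*h(-22) = 154 - 366/(-5 - 22) = 154 - 366/(-27) = 154 - 366*(-1)/27 = 154 - 61*(-2/9) = 154 + 122/9 = 1508/9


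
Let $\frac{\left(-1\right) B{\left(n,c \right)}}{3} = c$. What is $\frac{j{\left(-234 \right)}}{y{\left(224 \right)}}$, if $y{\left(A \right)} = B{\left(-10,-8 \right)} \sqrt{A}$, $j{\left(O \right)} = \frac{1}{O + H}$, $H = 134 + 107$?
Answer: $\frac{\sqrt{14}}{9408} \approx 0.00039771$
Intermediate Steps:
$B{\left(n,c \right)} = - 3 c$
$H = 241$
$j{\left(O \right)} = \frac{1}{241 + O}$ ($j{\left(O \right)} = \frac{1}{O + 241} = \frac{1}{241 + O}$)
$y{\left(A \right)} = 24 \sqrt{A}$ ($y{\left(A \right)} = \left(-3\right) \left(-8\right) \sqrt{A} = 24 \sqrt{A}$)
$\frac{j{\left(-234 \right)}}{y{\left(224 \right)}} = \frac{1}{\left(241 - 234\right) 24 \sqrt{224}} = \frac{1}{7 \cdot 24 \cdot 4 \sqrt{14}} = \frac{1}{7 \cdot 96 \sqrt{14}} = \frac{\frac{1}{1344} \sqrt{14}}{7} = \frac{\sqrt{14}}{9408}$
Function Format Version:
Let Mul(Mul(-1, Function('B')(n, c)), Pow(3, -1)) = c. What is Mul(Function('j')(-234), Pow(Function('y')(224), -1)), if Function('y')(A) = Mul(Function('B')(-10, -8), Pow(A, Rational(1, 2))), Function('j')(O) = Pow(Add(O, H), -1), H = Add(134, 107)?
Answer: Mul(Rational(1, 9408), Pow(14, Rational(1, 2))) ≈ 0.00039771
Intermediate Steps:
Function('B')(n, c) = Mul(-3, c)
H = 241
Function('j')(O) = Pow(Add(241, O), -1) (Function('j')(O) = Pow(Add(O, 241), -1) = Pow(Add(241, O), -1))
Function('y')(A) = Mul(24, Pow(A, Rational(1, 2))) (Function('y')(A) = Mul(Mul(-3, -8), Pow(A, Rational(1, 2))) = Mul(24, Pow(A, Rational(1, 2))))
Mul(Function('j')(-234), Pow(Function('y')(224), -1)) = Mul(Pow(Add(241, -234), -1), Pow(Mul(24, Pow(224, Rational(1, 2))), -1)) = Mul(Pow(7, -1), Pow(Mul(24, Mul(4, Pow(14, Rational(1, 2)))), -1)) = Mul(Rational(1, 7), Pow(Mul(96, Pow(14, Rational(1, 2))), -1)) = Mul(Rational(1, 7), Mul(Rational(1, 1344), Pow(14, Rational(1, 2)))) = Mul(Rational(1, 9408), Pow(14, Rational(1, 2)))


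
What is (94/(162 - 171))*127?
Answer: -11938/9 ≈ -1326.4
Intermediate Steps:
(94/(162 - 171))*127 = (94/(-9))*127 = -1/9*94*127 = -94/9*127 = -11938/9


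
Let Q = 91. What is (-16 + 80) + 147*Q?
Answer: 13441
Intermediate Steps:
(-16 + 80) + 147*Q = (-16 + 80) + 147*91 = 64 + 13377 = 13441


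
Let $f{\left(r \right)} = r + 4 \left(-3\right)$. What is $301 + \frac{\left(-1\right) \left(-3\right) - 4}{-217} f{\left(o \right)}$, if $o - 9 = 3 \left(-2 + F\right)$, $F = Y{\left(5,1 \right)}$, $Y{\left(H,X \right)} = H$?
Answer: $\frac{65323}{217} \approx 301.03$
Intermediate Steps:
$F = 5$
$o = 18$ ($o = 9 + 3 \left(-2 + 5\right) = 9 + 3 \cdot 3 = 9 + 9 = 18$)
$f{\left(r \right)} = -12 + r$ ($f{\left(r \right)} = r - 12 = -12 + r$)
$301 + \frac{\left(-1\right) \left(-3\right) - 4}{-217} f{\left(o \right)} = 301 + \frac{\left(-1\right) \left(-3\right) - 4}{-217} \left(-12 + 18\right) = 301 + \left(3 - 4\right) \left(- \frac{1}{217}\right) 6 = 301 + \left(-1\right) \left(- \frac{1}{217}\right) 6 = 301 + \frac{1}{217} \cdot 6 = 301 + \frac{6}{217} = \frac{65323}{217}$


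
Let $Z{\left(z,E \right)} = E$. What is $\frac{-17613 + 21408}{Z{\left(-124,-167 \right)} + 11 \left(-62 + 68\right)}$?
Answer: $- \frac{3795}{101} \approx -37.574$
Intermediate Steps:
$\frac{-17613 + 21408}{Z{\left(-124,-167 \right)} + 11 \left(-62 + 68\right)} = \frac{-17613 + 21408}{-167 + 11 \left(-62 + 68\right)} = \frac{3795}{-167 + 11 \cdot 6} = \frac{3795}{-167 + 66} = \frac{3795}{-101} = 3795 \left(- \frac{1}{101}\right) = - \frac{3795}{101}$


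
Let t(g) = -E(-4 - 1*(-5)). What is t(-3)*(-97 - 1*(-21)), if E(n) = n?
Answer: 76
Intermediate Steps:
t(g) = -1 (t(g) = -(-4 - 1*(-5)) = -(-4 + 5) = -1*1 = -1)
t(-3)*(-97 - 1*(-21)) = -(-97 - 1*(-21)) = -(-97 + 21) = -1*(-76) = 76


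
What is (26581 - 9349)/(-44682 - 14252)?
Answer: -8616/29467 ≈ -0.29239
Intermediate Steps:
(26581 - 9349)/(-44682 - 14252) = 17232/(-58934) = 17232*(-1/58934) = -8616/29467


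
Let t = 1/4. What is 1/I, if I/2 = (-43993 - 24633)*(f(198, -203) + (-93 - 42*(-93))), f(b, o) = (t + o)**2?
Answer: -4/24661748177 ≈ -1.6219e-10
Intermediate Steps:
t = 1/4 ≈ 0.25000
f(b, o) = (1/4 + o)**2
I = -24661748177/4 (I = 2*((-43993 - 24633)*((1 + 4*(-203))**2/16 + (-93 - 42*(-93)))) = 2*(-68626*((1 - 812)**2/16 + (-93 + 3906))) = 2*(-68626*((1/16)*(-811)**2 + 3813)) = 2*(-68626*((1/16)*657721 + 3813)) = 2*(-68626*(657721/16 + 3813)) = 2*(-68626*718729/16) = 2*(-24661748177/8) = -24661748177/4 ≈ -6.1654e+9)
1/I = 1/(-24661748177/4) = -4/24661748177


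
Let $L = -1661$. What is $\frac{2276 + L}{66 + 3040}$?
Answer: $\frac{615}{3106} \approx 0.198$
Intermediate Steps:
$\frac{2276 + L}{66 + 3040} = \frac{2276 - 1661}{66 + 3040} = \frac{615}{3106}$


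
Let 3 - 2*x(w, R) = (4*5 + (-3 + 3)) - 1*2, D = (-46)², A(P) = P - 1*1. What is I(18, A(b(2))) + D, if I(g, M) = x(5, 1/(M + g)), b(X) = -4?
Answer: 4217/2 ≈ 2108.5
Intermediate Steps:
A(P) = -1 + P (A(P) = P - 1 = -1 + P)
D = 2116
x(w, R) = -15/2 (x(w, R) = 3/2 - ((4*5 + (-3 + 3)) - 1*2)/2 = 3/2 - ((20 + 0) - 2)/2 = 3/2 - (20 - 2)/2 = 3/2 - ½*18 = 3/2 - 9 = -15/2)
I(g, M) = -15/2
I(18, A(b(2))) + D = -15/2 + 2116 = 4217/2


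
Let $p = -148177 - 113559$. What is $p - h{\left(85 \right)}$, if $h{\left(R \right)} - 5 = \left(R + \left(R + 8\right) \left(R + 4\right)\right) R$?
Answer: $-972511$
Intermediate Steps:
$p = -261736$ ($p = -148177 - 113559 = -261736$)
$h{\left(R \right)} = 5 + R \left(R + \left(4 + R\right) \left(8 + R\right)\right)$ ($h{\left(R \right)} = 5 + \left(R + \left(R + 8\right) \left(R + 4\right)\right) R = 5 + \left(R + \left(8 + R\right) \left(4 + R\right)\right) R = 5 + \left(R + \left(4 + R\right) \left(8 + R\right)\right) R = 5 + R \left(R + \left(4 + R\right) \left(8 + R\right)\right)$)
$p - h{\left(85 \right)} = -261736 - \left(5 + 85^{3} + 13 \cdot 85^{2} + 32 \cdot 85\right) = -261736 - \left(5 + 614125 + 13 \cdot 7225 + 2720\right) = -261736 - \left(5 + 614125 + 93925 + 2720\right) = -261736 - 710775 = -972511$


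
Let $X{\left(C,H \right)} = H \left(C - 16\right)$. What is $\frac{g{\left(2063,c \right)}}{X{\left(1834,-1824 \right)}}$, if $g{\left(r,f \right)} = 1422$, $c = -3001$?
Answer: $- \frac{79}{184224} \approx -0.00042883$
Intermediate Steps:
$X{\left(C,H \right)} = H \left(-16 + C\right)$
$\frac{g{\left(2063,c \right)}}{X{\left(1834,-1824 \right)}} = \frac{1422}{\left(-1824\right) \left(-16 + 1834\right)} = \frac{1422}{\left(-1824\right) 1818} = \frac{1422}{-3316032} = 1422 \left(- \frac{1}{3316032}\right) = - \frac{79}{184224}$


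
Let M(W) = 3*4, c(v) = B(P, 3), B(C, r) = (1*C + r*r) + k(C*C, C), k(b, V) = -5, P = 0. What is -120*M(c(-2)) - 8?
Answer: -1448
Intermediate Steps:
B(C, r) = -5 + C + r² (B(C, r) = (1*C + r*r) - 5 = (C + r²) - 5 = -5 + C + r²)
c(v) = 4 (c(v) = -5 + 0 + 3² = -5 + 0 + 9 = 4)
M(W) = 12
-120*M(c(-2)) - 8 = -120*12 - 8 = -1440 - 8 = -1448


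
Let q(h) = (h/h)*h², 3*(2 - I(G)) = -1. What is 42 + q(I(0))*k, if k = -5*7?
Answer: -1337/9 ≈ -148.56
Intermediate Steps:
I(G) = 7/3 (I(G) = 2 - ⅓*(-1) = 2 + ⅓ = 7/3)
k = -35
q(h) = h² (q(h) = 1*h² = h²)
42 + q(I(0))*k = 42 + (7/3)²*(-35) = 42 + (49/9)*(-35) = 42 - 1715/9 = -1337/9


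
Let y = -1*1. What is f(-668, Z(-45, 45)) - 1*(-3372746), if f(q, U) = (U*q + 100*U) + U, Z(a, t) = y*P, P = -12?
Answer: 3365942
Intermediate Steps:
y = -1
Z(a, t) = 12 (Z(a, t) = -1*(-12) = 12)
f(q, U) = 101*U + U*q (f(q, U) = (100*U + U*q) + U = 101*U + U*q)
f(-668, Z(-45, 45)) - 1*(-3372746) = 12*(101 - 668) - 1*(-3372746) = 12*(-567) + 3372746 = -6804 + 3372746 = 3365942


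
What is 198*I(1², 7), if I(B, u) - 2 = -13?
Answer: -2178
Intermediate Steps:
I(B, u) = -11 (I(B, u) = 2 - 13 = -11)
198*I(1², 7) = 198*(-11) = -2178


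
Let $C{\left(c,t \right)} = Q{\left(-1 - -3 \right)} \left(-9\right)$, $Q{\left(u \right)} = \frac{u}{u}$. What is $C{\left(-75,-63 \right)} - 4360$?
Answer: $-4369$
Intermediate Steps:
$Q{\left(u \right)} = 1$
$C{\left(c,t \right)} = -9$ ($C{\left(c,t \right)} = 1 \left(-9\right) = -9$)
$C{\left(-75,-63 \right)} - 4360 = -9 - 4360 = -4369$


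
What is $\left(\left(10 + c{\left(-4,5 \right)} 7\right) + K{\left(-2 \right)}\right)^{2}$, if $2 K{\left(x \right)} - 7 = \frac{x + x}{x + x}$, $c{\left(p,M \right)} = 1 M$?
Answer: $2401$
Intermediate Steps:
$c{\left(p,M \right)} = M$
$K{\left(x \right)} = 4$ ($K{\left(x \right)} = \frac{7}{2} + \frac{\left(x + x\right) \frac{1}{x + x}}{2} = \frac{7}{2} + \frac{2 x \frac{1}{2 x}}{2} = \frac{7}{2} + \frac{1}{2} \cdot 1 = \frac{7}{2} + \frac{1}{2} = 4$)
$\left(\left(10 + c{\left(-4,5 \right)} 7\right) + K{\left(-2 \right)}\right)^{2} = \left(\left(10 + 5 \cdot 7\right) + 4\right)^{2} = \left(\left(10 + 35\right) + 4\right)^{2} = \left(45 + 4\right)^{2} = 49^{2} = 2401$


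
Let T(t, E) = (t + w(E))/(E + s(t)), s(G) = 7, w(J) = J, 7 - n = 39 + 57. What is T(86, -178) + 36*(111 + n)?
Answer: 135524/171 ≈ 792.54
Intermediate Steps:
n = -89 (n = 7 - (39 + 57) = 7 - 1*96 = 7 - 96 = -89)
T(t, E) = (E + t)/(7 + E) (T(t, E) = (t + E)/(E + 7) = (E + t)/(7 + E))
T(86, -178) + 36*(111 + n) = (-178 + 86)/(7 - 178) + 36*(111 - 89) = -92/(-171) + 36*22 = -1/171*(-92) + 792 = 92/171 + 792 = 135524/171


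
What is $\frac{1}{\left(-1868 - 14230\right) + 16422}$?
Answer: $\frac{1}{324} \approx 0.0030864$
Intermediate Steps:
$\frac{1}{\left(-1868 - 14230\right) + 16422} = \frac{1}{-16098 + 16422} = \frac{1}{324}$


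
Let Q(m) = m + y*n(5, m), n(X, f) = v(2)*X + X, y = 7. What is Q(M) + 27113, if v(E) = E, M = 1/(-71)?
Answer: 1932477/71 ≈ 27218.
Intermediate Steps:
M = -1/71 ≈ -0.014085
n(X, f) = 3*X (n(X, f) = 2*X + X = 3*X)
Q(m) = 105 + m (Q(m) = m + 7*(3*5) = m + 7*15 = m + 105 = 105 + m)
Q(M) + 27113 = (105 - 1/71) + 27113 = 7454/71 + 27113 = 1932477/71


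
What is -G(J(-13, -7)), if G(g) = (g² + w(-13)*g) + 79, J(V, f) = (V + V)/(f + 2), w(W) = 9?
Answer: -3821/25 ≈ -152.84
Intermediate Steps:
J(V, f) = 2*V/(2 + f) (J(V, f) = (2*V)/(2 + f) = 2*V/(2 + f))
G(g) = 79 + g² + 9*g (G(g) = (g² + 9*g) + 79 = 79 + g² + 9*g)
-G(J(-13, -7)) = -(79 + (2*(-13)/(2 - 7))² + 9*(2*(-13)/(2 - 7))) = -(79 + (2*(-13)/(-5))² + 9*(2*(-13)/(-5))) = -(79 + (2*(-13)*(-⅕))² + 9*(2*(-13)*(-⅕))) = -(79 + (26/5)² + 9*(26/5)) = -(79 + 676/25 + 234/5) = -1*3821/25 = -3821/25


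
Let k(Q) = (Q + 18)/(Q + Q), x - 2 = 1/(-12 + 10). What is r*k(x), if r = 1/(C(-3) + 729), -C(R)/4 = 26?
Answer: 13/1250 ≈ 0.010400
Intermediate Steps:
C(R) = -104 (C(R) = -4*26 = -104)
r = 1/625 (r = 1/(-104 + 729) = 1/625 ≈ 0.0016000)
x = 3/2 (x = 2 + 1/(-12 + 10) = 2 + 1/(-2) = 2 - ½ = 3/2 ≈ 1.5000)
k(Q) = (18 + Q)/(2*Q) (k(Q) = (18 + Q)/((2*Q)) = (18 + Q)*(1/(2*Q)) = (18 + Q)/(2*Q))
r*k(x) = ((18 + 3/2)/(2*(3/2)))/625 = ((½)*(⅔)*(39/2))/625 = (1/625)*(13/2) = 13/1250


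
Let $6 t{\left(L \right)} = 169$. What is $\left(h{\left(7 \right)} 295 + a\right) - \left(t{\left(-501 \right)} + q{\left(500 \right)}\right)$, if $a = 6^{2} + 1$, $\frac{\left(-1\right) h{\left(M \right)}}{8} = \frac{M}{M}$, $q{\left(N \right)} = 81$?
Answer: $- \frac{14593}{6} \approx -2432.2$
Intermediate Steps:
$t{\left(L \right)} = \frac{169}{6}$ ($t{\left(L \right)} = \frac{1}{6} \cdot 169 = \frac{169}{6}$)
$h{\left(M \right)} = -8$ ($h{\left(M \right)} = - 8 \frac{M}{M} = \left(-8\right) 1 = -8$)
$a = 37$ ($a = 36 + 1 = 37$)
$\left(h{\left(7 \right)} 295 + a\right) - \left(t{\left(-501 \right)} + q{\left(500 \right)}\right) = \left(\left(-8\right) 295 + 37\right) - \left(\frac{169}{6} + 81\right) = \left(-2360 + 37\right) - \frac{655}{6} = -2323 - \frac{655}{6} = - \frac{14593}{6}$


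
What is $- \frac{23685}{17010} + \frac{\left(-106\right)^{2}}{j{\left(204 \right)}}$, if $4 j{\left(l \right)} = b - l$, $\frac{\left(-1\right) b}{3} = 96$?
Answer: $- \frac{4311947}{46494} \approx -92.742$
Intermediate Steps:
$b = -288$ ($b = \left(-3\right) 96 = -288$)
$j{\left(l \right)} = -72 - \frac{l}{4}$ ($j{\left(l \right)} = \frac{-288 - l}{4} = -72 - \frac{l}{4}$)
$- \frac{23685}{17010} + \frac{\left(-106\right)^{2}}{j{\left(204 \right)}} = - \frac{23685}{17010} + \frac{\left(-106\right)^{2}}{-72 - 51} = \left(-23685\right) \frac{1}{17010} + \frac{11236}{-72 - 51} = - \frac{1579}{1134} + \frac{11236}{-123} = - \frac{1579}{1134} + 11236 \left(- \frac{1}{123}\right) = - \frac{1579}{1134} - \frac{11236}{123} = - \frac{4311947}{46494}$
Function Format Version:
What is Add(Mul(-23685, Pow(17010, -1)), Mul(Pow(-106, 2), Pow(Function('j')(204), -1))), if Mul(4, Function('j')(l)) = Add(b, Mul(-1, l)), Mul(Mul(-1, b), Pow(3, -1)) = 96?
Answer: Rational(-4311947, 46494) ≈ -92.742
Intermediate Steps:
b = -288 (b = Mul(-3, 96) = -288)
Function('j')(l) = Add(-72, Mul(Rational(-1, 4), l)) (Function('j')(l) = Mul(Rational(1, 4), Add(-288, Mul(-1, l))) = Add(-72, Mul(Rational(-1, 4), l)))
Add(Mul(-23685, Pow(17010, -1)), Mul(Pow(-106, 2), Pow(Function('j')(204), -1))) = Add(Mul(-23685, Pow(17010, -1)), Mul(Pow(-106, 2), Pow(Add(-72, Mul(Rational(-1, 4), 204)), -1))) = Add(Mul(-23685, Rational(1, 17010)), Mul(11236, Pow(Add(-72, -51), -1))) = Add(Rational(-1579, 1134), Mul(11236, Pow(-123, -1))) = Add(Rational(-1579, 1134), Mul(11236, Rational(-1, 123))) = Add(Rational(-1579, 1134), Rational(-11236, 123)) = Rational(-4311947, 46494)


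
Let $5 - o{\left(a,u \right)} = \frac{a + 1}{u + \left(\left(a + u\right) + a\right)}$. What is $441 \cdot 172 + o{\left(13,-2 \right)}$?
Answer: $\frac{834420}{11} \approx 75856.0$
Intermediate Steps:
$o{\left(a,u \right)} = 5 - \frac{1 + a}{2 a + 2 u}$ ($o{\left(a,u \right)} = 5 - \frac{a + 1}{u + \left(\left(a + u\right) + a\right)} = 5 - \frac{1 + a}{u + \left(u + 2 a\right)} = 5 - \frac{1 + a}{2 a + 2 u}$)
$441 \cdot 172 + o{\left(13,-2 \right)} = 441 \cdot 172 + \frac{-1 + 9 \cdot 13 + 10 \left(-2\right)}{2 \left(13 - 2\right)} = 75852 + \frac{-1 + 117 - 20}{2 \cdot 11} = 75852 + \frac{1}{2} \cdot \frac{1}{11} \cdot 96 = 75852 + \frac{48}{11} = \frac{834420}{11}$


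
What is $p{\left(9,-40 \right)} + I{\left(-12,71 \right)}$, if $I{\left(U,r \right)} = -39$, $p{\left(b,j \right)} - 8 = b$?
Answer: $-22$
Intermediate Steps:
$p{\left(b,j \right)} = 8 + b$
$p{\left(9,-40 \right)} + I{\left(-12,71 \right)} = \left(8 + 9\right) - 39 = 17 - 39 = -22$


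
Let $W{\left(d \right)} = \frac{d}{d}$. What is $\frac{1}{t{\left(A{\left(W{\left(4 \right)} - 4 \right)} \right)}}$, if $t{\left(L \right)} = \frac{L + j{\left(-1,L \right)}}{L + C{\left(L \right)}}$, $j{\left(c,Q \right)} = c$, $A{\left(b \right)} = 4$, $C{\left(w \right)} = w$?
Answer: $\frac{8}{3} \approx 2.6667$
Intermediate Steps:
$W{\left(d \right)} = 1$
$t{\left(L \right)} = \frac{-1 + L}{2 L}$ ($t{\left(L \right)} = \frac{L - 1}{L + L} = \frac{-1 + L}{2 L}$)
$\frac{1}{t{\left(A{\left(W{\left(4 \right)} - 4 \right)} \right)}} = \frac{1}{\frac{1}{2} \cdot \frac{1}{4} \left(-1 + 4\right)} = \frac{1}{\frac{1}{2} \cdot \frac{1}{4} \cdot 3} = \frac{1}{\frac{3}{8}} = \frac{8}{3}$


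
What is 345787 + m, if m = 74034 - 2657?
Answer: 417164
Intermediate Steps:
m = 71377
345787 + m = 345787 + 71377 = 417164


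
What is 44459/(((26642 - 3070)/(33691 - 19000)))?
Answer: 7869243/284 ≈ 27709.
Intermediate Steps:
44459/(((26642 - 3070)/(33691 - 19000))) = 44459/((23572/14691)) = 44459/((23572*(1/14691))) = 44459/(284/177) = 44459*(177/284) = 7869243/284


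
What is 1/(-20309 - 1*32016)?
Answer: -1/52325 ≈ -1.9111e-5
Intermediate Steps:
1/(-20309 - 1*32016) = 1/(-20309 - 32016) = 1/(-52325) = -1/52325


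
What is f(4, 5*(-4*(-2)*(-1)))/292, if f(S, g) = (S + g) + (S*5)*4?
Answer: 11/73 ≈ 0.15068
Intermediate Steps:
f(S, g) = g + 21*S (f(S, g) = (S + g) + (5*S)*4 = (S + g) + 20*S = g + 21*S)
f(4, 5*(-4*(-2)*(-1)))/292 = (5*(-4*(-2)*(-1)) + 21*4)/292 = (5*(8*(-1)) + 84)*(1/292) = (5*(-8) + 84)*(1/292) = (-40 + 84)*(1/292) = 44*(1/292) = 11/73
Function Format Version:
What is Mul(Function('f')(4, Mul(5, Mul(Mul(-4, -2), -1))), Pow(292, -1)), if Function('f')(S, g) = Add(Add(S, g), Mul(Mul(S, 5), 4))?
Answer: Rational(11, 73) ≈ 0.15068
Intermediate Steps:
Function('f')(S, g) = Add(g, Mul(21, S)) (Function('f')(S, g) = Add(Add(S, g), Mul(Mul(5, S), 4)) = Add(Add(S, g), Mul(20, S)) = Add(g, Mul(21, S)))
Mul(Function('f')(4, Mul(5, Mul(Mul(-4, -2), -1))), Pow(292, -1)) = Mul(Add(Mul(5, Mul(Mul(-4, -2), -1)), Mul(21, 4)), Pow(292, -1)) = Mul(Add(Mul(5, Mul(8, -1)), 84), Rational(1, 292)) = Mul(Add(Mul(5, -8), 84), Rational(1, 292)) = Mul(Add(-40, 84), Rational(1, 292)) = Mul(44, Rational(1, 292)) = Rational(11, 73)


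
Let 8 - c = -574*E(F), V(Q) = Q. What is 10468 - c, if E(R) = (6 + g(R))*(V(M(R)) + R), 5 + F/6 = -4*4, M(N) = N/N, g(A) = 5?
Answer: 799710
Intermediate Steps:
M(N) = 1
F = -126 (F = -30 + 6*(-4*4) = -30 + 6*(-16) = -30 - 96 = -126)
E(R) = 11 + 11*R (E(R) = (6 + 5)*(1 + R) = 11*(1 + R) = 11 + 11*R)
c = -789242 (c = 8 - (-574)*(11 + 11*(-126)) = 8 - (-574)*(11 - 1386) = 8 - (-574)*(-1375) = 8 - 1*789250 = 8 - 789250 = -789242)
10468 - c = 10468 - 1*(-789242) = 10468 + 789242 = 799710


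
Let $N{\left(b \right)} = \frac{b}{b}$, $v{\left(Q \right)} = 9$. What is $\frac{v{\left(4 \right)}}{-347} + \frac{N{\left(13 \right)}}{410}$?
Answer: $- \frac{3343}{142270} \approx -0.023498$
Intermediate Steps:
$N{\left(b \right)} = 1$
$\frac{v{\left(4 \right)}}{-347} + \frac{N{\left(13 \right)}}{410} = \frac{9}{-347} + 1 \cdot \frac{1}{410} = 9 \left(- \frac{1}{347}\right) + 1 \cdot \frac{1}{410} = - \frac{9}{347} + \frac{1}{410} = - \frac{3343}{142270}$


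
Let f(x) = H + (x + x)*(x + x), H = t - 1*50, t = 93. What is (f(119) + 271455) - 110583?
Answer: 217559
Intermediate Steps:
H = 43 (H = 93 - 1*50 = 93 - 50 = 43)
f(x) = 43 + 4*x**2 (f(x) = 43 + (x + x)*(x + x) = 43 + (2*x)*(2*x) = 43 + 4*x**2)
(f(119) + 271455) - 110583 = ((43 + 4*119**2) + 271455) - 110583 = ((43 + 4*14161) + 271455) - 110583 = ((43 + 56644) + 271455) - 110583 = (56687 + 271455) - 110583 = 328142 - 110583 = 217559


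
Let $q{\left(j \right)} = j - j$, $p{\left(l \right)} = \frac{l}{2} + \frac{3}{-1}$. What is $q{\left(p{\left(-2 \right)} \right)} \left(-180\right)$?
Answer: $0$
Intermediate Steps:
$p{\left(l \right)} = -3 + \frac{l}{2}$ ($p{\left(l \right)} = l \frac{1}{2} + 3 \left(-1\right) = \frac{l}{2} - 3 = -3 + \frac{l}{2}$)
$q{\left(j \right)} = 0$
$q{\left(p{\left(-2 \right)} \right)} \left(-180\right) = 0 \left(-180\right) = 0$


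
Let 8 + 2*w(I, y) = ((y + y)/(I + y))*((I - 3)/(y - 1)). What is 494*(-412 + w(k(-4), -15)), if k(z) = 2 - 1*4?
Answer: -27930019/136 ≈ -2.0537e+5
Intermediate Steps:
k(z) = -2 (k(z) = 2 - 4 = -2)
w(I, y) = -4 + y*(-3 + I)/((-1 + y)*(I + y)) (w(I, y) = -4 + (((y + y)/(I + y))*((I - 3)/(y - 1)))/2 = -4 + (((2*y)/(I + y))*((-3 + I)/(-1 + y)))/2 = -4 + ((2*y/(I + y))*((-3 + I)/(-1 + y)))/2 = -4 + (2*y*(-3 + I)/((-1 + y)*(I + y)))/2 = -4 + y*(-3 + I)/((-1 + y)*(I + y)))
494*(-412 + w(k(-4), -15)) = 494*(-412 + (-15 - 4*(-15)**2 + 4*(-2) - 3*(-2)*(-15))/((-15)**2 - 1*(-2) - 1*(-15) - 2*(-15))) = 494*(-412 + (-15 - 4*225 - 8 - 90)/(225 + 2 + 15 + 30)) = 494*(-412 + (-15 - 900 - 8 - 90)/272) = 494*(-412 + (1/272)*(-1013)) = 494*(-412 - 1013/272) = 494*(-113077/272) = -27930019/136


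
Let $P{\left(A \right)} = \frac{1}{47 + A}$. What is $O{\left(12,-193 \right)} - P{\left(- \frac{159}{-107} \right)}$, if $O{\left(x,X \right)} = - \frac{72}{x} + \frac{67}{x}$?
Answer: $- \frac{3403}{7782} \approx -0.43729$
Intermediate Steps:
$O{\left(x,X \right)} = - \frac{5}{x}$
$O{\left(12,-193 \right)} - P{\left(- \frac{159}{-107} \right)} = - \frac{5}{12} - \frac{1}{47 - \frac{159}{-107}} = \left(-5\right) \frac{1}{12} - \frac{1}{47 - - \frac{159}{107}} = - \frac{5}{12} - \frac{1}{47 + \frac{159}{107}} = - \frac{5}{12} - \frac{1}{\frac{5188}{107}} = - \frac{5}{12} - \frac{107}{5188} = - \frac{3403}{7782}$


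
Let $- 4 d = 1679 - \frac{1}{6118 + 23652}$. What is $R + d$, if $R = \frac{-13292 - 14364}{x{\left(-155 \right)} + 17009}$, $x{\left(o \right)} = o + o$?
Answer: $- \frac{837973236951}{1988516920} \approx -421.41$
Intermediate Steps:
$x{\left(o \right)} = 2 o$
$R = - \frac{27656}{16699}$ ($R = \frac{-13292 - 14364}{2 \left(-155\right) + 17009} = - \frac{27656}{-310 + 17009} = - \frac{27656}{16699} \approx -1.6561$)
$d = - \frac{49983829}{119080}$ ($d = - \frac{1679 - \frac{1}{6118 + 23652}}{4} = - \frac{1679 - \frac{1}{29770}}{4} = \left(- \frac{1}{4}\right) \frac{49983829}{29770} = - \frac{49983829}{119080} \approx -419.75$)
$R + d = - \frac{27656}{16699} - \frac{49983829}{119080} = - \frac{837973236951}{1988516920}$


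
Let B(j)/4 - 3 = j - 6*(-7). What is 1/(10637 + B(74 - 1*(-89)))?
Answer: 1/11469 ≈ 8.7192e-5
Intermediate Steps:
B(j) = 180 + 4*j (B(j) = 12 + 4*(j - 6*(-7)) = 12 + 4*(j + 42) = 12 + 4*(42 + j) = 12 + (168 + 4*j) = 180 + 4*j)
1/(10637 + B(74 - 1*(-89))) = 1/(10637 + (180 + 4*(74 - 1*(-89)))) = 1/(10637 + (180 + 4*(74 + 89))) = 1/(10637 + (180 + 4*163)) = 1/(10637 + (180 + 652)) = 1/(10637 + 832) = 1/11469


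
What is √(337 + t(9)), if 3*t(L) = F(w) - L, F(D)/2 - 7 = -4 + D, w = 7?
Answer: √3066/3 ≈ 18.457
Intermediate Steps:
F(D) = 6 + 2*D (F(D) = 14 + 2*(-4 + D) = 14 + (-8 + 2*D) = 6 + 2*D)
t(L) = 20/3 - L/3 (t(L) = ((6 + 2*7) - L)/3 = ((6 + 14) - L)/3 = (20 - L)/3 = 20/3 - L/3)
√(337 + t(9)) = √(337 + (20/3 - ⅓*9)) = √(337 + (20/3 - 3)) = √(337 + 11/3) = √(1022/3) = √3066/3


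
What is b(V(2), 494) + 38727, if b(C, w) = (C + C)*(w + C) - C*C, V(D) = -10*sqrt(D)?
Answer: 38927 - 9880*sqrt(2) ≈ 24955.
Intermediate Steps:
b(C, w) = -C**2 + 2*C*(C + w) (b(C, w) = (2*C)*(C + w) - C**2 = 2*C*(C + w) - C**2 = -C**2 + 2*C*(C + w))
b(V(2), 494) + 38727 = (-10*sqrt(2))*(-10*sqrt(2) + 2*494) + 38727 = (-10*sqrt(2))*(-10*sqrt(2) + 988) + 38727 = (-10*sqrt(2))*(988 - 10*sqrt(2)) + 38727 = -10*sqrt(2)*(988 - 10*sqrt(2)) + 38727 = 38727 - 10*sqrt(2)*(988 - 10*sqrt(2))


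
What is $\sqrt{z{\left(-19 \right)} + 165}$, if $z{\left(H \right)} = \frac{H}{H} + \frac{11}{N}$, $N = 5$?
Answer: $\frac{29 \sqrt{5}}{5} \approx 12.969$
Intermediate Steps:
$z{\left(H \right)} = \frac{16}{5}$ ($z{\left(H \right)} = \frac{H}{H} + \frac{11}{5} = 1 + 11 \cdot \frac{1}{5} = 1 + \frac{11}{5} = \frac{16}{5}$)
$\sqrt{z{\left(-19 \right)} + 165} = \sqrt{\frac{16}{5} + 165} = \sqrt{\frac{841}{5}} = \frac{29 \sqrt{5}}{5}$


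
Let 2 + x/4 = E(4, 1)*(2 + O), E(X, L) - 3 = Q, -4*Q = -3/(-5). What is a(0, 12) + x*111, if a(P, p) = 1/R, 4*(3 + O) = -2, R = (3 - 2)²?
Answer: -27851/10 ≈ -2785.1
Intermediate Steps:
R = 1 (R = 1² = 1)
Q = -3/20 (Q = -(-3)/(4*(-5)) = -(-3)*(-1)/(4*5) = -¼*⅗ = -3/20 ≈ -0.15000)
E(X, L) = 57/20 (E(X, L) = 3 - 3/20 = 57/20)
O = -7/2 (O = -3 + (¼)*(-2) = -3 - ½ = -7/2 ≈ -3.5000)
a(P, p) = 1 (a(P, p) = 1/1 = 1)
x = -251/10 (x = -8 + 4*(57*(2 - 7/2)/20) = -8 + 4*((57/20)*(-3/2)) = -8 + 4*(-171/40) = -8 - 171/10 = -251/10 ≈ -25.100)
a(0, 12) + x*111 = 1 - 251/10*111 = 1 - 27861/10 = -27851/10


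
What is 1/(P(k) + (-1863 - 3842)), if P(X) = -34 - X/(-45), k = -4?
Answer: -45/258259 ≈ -0.00017424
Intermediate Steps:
P(X) = -34 + X/45 (P(X) = -34 - X*(-1)/45 = -34 - (-1)*X/45 = -34 + X/45)
1/(P(k) + (-1863 - 3842)) = 1/((-34 + (1/45)*(-4)) + (-1863 - 3842)) = 1/((-34 - 4/45) - 5705) = 1/(-1534/45 - 5705) = 1/(-258259/45) = -45/258259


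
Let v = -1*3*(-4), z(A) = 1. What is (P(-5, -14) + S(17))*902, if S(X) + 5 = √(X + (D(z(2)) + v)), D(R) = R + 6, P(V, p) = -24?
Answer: -20746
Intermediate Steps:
v = 12 (v = -3*(-4) = 12)
D(R) = 6 + R
S(X) = -5 + √(19 + X) (S(X) = -5 + √(X + ((6 + 1) + 12)) = -5 + √(X + (7 + 12)) = -5 + √(X + 19) = -5 + √(19 + X))
(P(-5, -14) + S(17))*902 = (-24 + (-5 + √(19 + 17)))*902 = (-24 + (-5 + √36))*902 = (-24 + (-5 + 6))*902 = (-24 + 1)*902 = -23*902 = -20746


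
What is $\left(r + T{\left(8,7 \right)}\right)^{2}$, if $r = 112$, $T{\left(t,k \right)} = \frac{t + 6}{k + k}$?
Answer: $12769$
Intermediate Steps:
$T{\left(t,k \right)} = \frac{6 + t}{2 k}$
$\left(r + T{\left(8,7 \right)}\right)^{2} = \left(112 + \frac{6 + 8}{2 \cdot 7}\right)^{2} = \left(112 + \frac{1}{2} \cdot \frac{1}{7} \cdot 14\right)^{2} = \left(112 + 1\right)^{2} = 113^{2} = 12769$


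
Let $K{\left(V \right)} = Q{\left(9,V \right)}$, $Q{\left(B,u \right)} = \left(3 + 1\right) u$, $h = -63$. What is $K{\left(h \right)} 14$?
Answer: $-3528$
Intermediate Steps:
$Q{\left(B,u \right)} = 4 u$
$K{\left(V \right)} = 4 V$
$K{\left(h \right)} 14 = 4 \left(-63\right) 14 = \left(-252\right) 14 = -3528$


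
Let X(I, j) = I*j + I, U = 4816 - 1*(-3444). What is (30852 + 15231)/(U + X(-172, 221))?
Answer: -46083/29924 ≈ -1.5400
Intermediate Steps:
U = 8260 (U = 4816 + 3444 = 8260)
X(I, j) = I + I*j
(30852 + 15231)/(U + X(-172, 221)) = (30852 + 15231)/(8260 - 172*(1 + 221)) = 46083/(8260 - 172*222) = 46083/(8260 - 38184) = 46083/(-29924) = 46083*(-1/29924) = -46083/29924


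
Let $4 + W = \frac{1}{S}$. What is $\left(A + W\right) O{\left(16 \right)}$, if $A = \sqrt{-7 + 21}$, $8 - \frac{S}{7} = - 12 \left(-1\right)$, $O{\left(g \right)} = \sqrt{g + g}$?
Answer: $\frac{\sqrt{2} \left(-113 + 28 \sqrt{14}\right)}{7} \approx -1.6634$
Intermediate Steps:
$O{\left(g \right)} = \sqrt{2} \sqrt{g}$ ($O{\left(g \right)} = \sqrt{2 g} = \sqrt{2} \sqrt{g}$)
$S = -28$ ($S = 56 - 7 \left(- 12 \left(-1\right)\right) = 56 - 7 \left(\left(-1\right) \left(-12\right)\right) = 56 - 84 = -28$)
$A = \sqrt{14} \approx 3.7417$
$W = - \frac{113}{28}$ ($W = -4 + \frac{1}{-28} = -4 - \frac{1}{28} = - \frac{113}{28} \approx -4.0357$)
$\left(A + W\right) O{\left(16 \right)} = \left(\sqrt{14} - \frac{113}{28}\right) \sqrt{2} \sqrt{16} = \left(- \frac{113}{28} + \sqrt{14}\right) \sqrt{2} \cdot 4 = \left(- \frac{113}{28} + \sqrt{14}\right) 4 \sqrt{2} = 4 \sqrt{2} \left(- \frac{113}{28} + \sqrt{14}\right)$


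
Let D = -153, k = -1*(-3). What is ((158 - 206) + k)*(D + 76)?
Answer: 3465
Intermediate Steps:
k = 3
((158 - 206) + k)*(D + 76) = ((158 - 206) + 3)*(-153 + 76) = (-48 + 3)*(-77) = -45*(-77) = 3465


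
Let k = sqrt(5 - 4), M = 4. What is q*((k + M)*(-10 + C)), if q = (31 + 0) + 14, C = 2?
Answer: -1800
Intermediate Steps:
k = 1 (k = sqrt(1) = 1)
q = 45 (q = 31 + 14 = 45)
q*((k + M)*(-10 + C)) = 45*((1 + 4)*(-10 + 2)) = 45*(5*(-8)) = 45*(-40) = -1800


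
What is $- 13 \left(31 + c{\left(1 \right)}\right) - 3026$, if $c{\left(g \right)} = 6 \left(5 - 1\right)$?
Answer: $-3741$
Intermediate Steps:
$c{\left(g \right)} = 24$ ($c{\left(g \right)} = 6 \cdot 4 = 24$)
$- 13 \left(31 + c{\left(1 \right)}\right) - 3026 = - 13 \left(31 + 24\right) - 3026 = \left(-13\right) 55 - 3026 = -715 - 3026 = -3741$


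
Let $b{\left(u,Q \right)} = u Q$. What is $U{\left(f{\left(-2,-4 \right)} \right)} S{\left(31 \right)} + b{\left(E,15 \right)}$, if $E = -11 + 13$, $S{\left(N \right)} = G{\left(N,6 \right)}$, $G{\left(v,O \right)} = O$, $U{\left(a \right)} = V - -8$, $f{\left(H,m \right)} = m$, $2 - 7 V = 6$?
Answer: $\frac{522}{7} \approx 74.571$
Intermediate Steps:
$V = - \frac{4}{7}$ ($V = \frac{2}{7} - \frac{6}{7} = - \frac{4}{7} \approx -0.57143$)
$U{\left(a \right)} = \frac{52}{7}$ ($U{\left(a \right)} = - \frac{4}{7} - -8 = - \frac{4}{7} + 8 = \frac{52}{7}$)
$S{\left(N \right)} = 6$
$E = 2$
$b{\left(u,Q \right)} = Q u$
$U{\left(f{\left(-2,-4 \right)} \right)} S{\left(31 \right)} + b{\left(E,15 \right)} = \frac{52}{7} \cdot 6 + 15 \cdot 2 = \frac{312}{7} + 30 = \frac{522}{7}$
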